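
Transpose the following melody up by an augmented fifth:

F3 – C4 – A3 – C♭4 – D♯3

C#4 G#4 E#4 G4 A##3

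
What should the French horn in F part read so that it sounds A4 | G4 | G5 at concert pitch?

The French horn in F sounds a perfect fifth below written, so the written part must be a perfect fifth above concert — transpose each note up.
A4 -> E5
G4 -> D5
G5 -> D6

E5 D5 D6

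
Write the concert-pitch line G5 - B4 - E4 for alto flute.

Written C4 sounds as G3 on the alto flute, so concert pitches are written a perfect fourth up.
G5 gives C6
B4 gives E5
E4 gives A4

C6 E5 A4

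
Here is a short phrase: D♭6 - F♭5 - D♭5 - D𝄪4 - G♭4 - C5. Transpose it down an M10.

Bbb4 Dbb4 Bbb3 B#2 Ebb3 Ab3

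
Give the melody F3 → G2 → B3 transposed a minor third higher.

Ab3 Bb2 D4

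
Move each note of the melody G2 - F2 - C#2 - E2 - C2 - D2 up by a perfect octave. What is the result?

G3 F3 C#3 E3 C3 D3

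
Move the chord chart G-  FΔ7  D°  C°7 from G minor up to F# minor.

G minor up to F# minor is a major seventh; each chord root moves by that interval while the quality stays the same.
G-: root G up a major seventh → F#, giving F#-.
FΔ7: root F up a major seventh → E, giving EΔ7.
D°: root D up a major seventh → C#, giving C#°.
C°7: root C up a major seventh → B, giving B°7.

F#- EΔ7 C#° B°7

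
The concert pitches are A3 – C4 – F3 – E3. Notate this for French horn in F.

E4 G4 C4 B3

Written C4 sounds as F3 on the French horn in F, so concert pitches are written a perfect fifth up.
A3 → E4
C4 → G4
F3 → C4
E3 → B3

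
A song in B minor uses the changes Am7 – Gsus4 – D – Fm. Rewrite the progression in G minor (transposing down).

Fm7 Ebsus4 Bb Dbm

B minor down to G minor is a major third; each chord root moves by that interval while the quality stays the same.
Am7: root A down a major third → F, giving Fm7.
Gsus4: root G down a major third → Eb, giving Ebsus4.
D: root D down a major third → Bb, giving Bb.
Fm: root F down a major third → Db, giving Dbm.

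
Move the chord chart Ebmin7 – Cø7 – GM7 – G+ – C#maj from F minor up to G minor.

Fmin7 Dø7 AM7 A+ D#maj

F minor up to G minor is a major second; each chord root moves by that interval while the quality stays the same.
Ebmin7: root Eb up a major second → F, giving Fmin7.
Cø7: root C up a major second → D, giving Dø7.
GM7: root G up a major second → A, giving AM7.
G+: root G up a major second → A, giving A+.
C#maj: root C# up a major second → D#, giving D#maj.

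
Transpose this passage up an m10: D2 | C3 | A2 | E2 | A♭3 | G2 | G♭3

F3 Eb4 C4 G3 Cb5 Bb3 Bbb4

D2: a tenth up reaches F, and 15 semitones makes it F3.
C3: a tenth up reaches E, and 15 semitones makes it Eb4.
A2: a tenth up reaches C, and 15 semitones makes it C4.
E2 up a minor tenth is G3.
Ab3 up a minor tenth is Cb5.
A minor tenth up from G2 gives Bb3.
A minor tenth up from Gb3 gives Bbb4.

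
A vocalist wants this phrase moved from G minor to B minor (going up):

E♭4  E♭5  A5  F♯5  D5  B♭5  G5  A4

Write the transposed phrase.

From G up to B is a major third; apply that to each pitch.
Eb4 becomes G4
Eb5 becomes G5
A5 becomes C#6
F#5 becomes A#5
D5 becomes F#5
Bb5 becomes D6
G5 becomes B5
A4 becomes C#5

G4 G5 C#6 A#5 F#5 D6 B5 C#5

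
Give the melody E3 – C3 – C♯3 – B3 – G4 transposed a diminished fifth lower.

A#2 F#2 F##2 E#3 C#4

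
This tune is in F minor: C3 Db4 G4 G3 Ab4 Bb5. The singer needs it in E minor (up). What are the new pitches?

B3 C5 F#5 F#4 G5 A6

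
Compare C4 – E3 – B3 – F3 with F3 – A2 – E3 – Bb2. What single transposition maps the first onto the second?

Take the first pair: C4 → F3. C to F spans 5 letter names, so the interval is some kind of fifth.
F3 to C4 is 7 semitones, which makes it a perfect fifth; the second version is lower, so the direction is down.
Checking another pair — F3 → Bb2 — gives the same interval.

down a perfect fifth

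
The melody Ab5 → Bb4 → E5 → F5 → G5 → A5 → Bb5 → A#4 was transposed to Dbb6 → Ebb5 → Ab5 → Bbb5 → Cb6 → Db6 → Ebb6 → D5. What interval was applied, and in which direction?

Take the first pair: Ab5 → Dbb6. A to D spans 4 letter names, so the interval is some kind of fourth.
Ab5 to Dbb6 is 4 semitones, which makes it a diminished fourth; the second version is higher, so the direction is up.
Checking another pair — A#4 → D5 — gives the same interval.

up a diminished fourth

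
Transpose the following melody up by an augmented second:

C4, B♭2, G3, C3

D#4 C#3 A#3 D#3

An augmented second up from C4 gives D#4.
Bb2 up an augmented second is C#3.
G3: a second up reaches A, and 3 semitones makes it A#3.
C3 up an augmented second is D#3.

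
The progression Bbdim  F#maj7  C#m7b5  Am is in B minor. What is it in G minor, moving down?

Gbdim Dmaj7 Am7b5 Fm

B minor down to G minor is a major third; each chord root moves by that interval while the quality stays the same.
Bbdim: root Bb down a major third → Gb, giving Gbdim.
F#maj7: root F# down a major third → D, giving Dmaj7.
C#m7b5: root C# down a major third → A, giving Am7b5.
Am: root A down a major third → F, giving Fm.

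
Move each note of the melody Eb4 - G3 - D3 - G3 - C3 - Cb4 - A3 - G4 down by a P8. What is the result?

Eb4 down a perfect octave is Eb3.
G3: an octave down reaches G, and 12 semitones makes it G2.
A perfect octave down from D3 gives D2.
G3: an octave down reaches G, and 12 semitones makes it G2.
C3: an octave down reaches C, and 12 semitones makes it C2.
Cb4 down a perfect octave is Cb3.
A3: an octave down reaches A, and 12 semitones makes it A2.
G4 down a perfect octave is G3.

Eb3 G2 D2 G2 C2 Cb3 A2 G3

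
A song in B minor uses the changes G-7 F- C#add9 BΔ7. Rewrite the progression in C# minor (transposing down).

A-7 G- D#add9 C#Δ7

B minor down to C# minor is a minor seventh; each chord root moves by that interval while the quality stays the same.
G-7: root G down a minor seventh → A, giving A-7.
F-: root F down a minor seventh → G, giving G-.
C#add9: root C# down a minor seventh → D#, giving D#add9.
BΔ7: root B down a minor seventh → C#, giving C#Δ7.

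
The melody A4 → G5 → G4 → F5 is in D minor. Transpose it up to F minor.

C5 Bb5 Bb4 Ab5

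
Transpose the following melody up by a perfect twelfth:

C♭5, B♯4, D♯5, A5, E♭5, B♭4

Gb6 F##6 A#6 E7 Bb6 F6

Cb5 gives Gb6
B#4 gives F##6
D#5 gives A#6
A5 gives E7
Eb5 gives Bb6
Bb4 gives F6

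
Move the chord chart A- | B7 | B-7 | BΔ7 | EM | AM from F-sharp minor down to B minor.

D- E7 E-7 EΔ7 AM DM

F-sharp minor down to B minor is a perfect fifth; each chord root moves by that interval while the quality stays the same.
A-: root A down a perfect fifth → D, giving D-.
B7: root B down a perfect fifth → E, giving E7.
B-7: root B down a perfect fifth → E, giving E-7.
BΔ7: root B down a perfect fifth → E, giving EΔ7.
EM: root E down a perfect fifth → A, giving AM.
AM: root A down a perfect fifth → D, giving DM.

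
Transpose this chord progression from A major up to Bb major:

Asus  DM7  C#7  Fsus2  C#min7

A major up to Bb major is a minor second; each chord root moves by that interval while the quality stays the same.
Asus: root A up a minor second → Bb, giving Bbsus.
DM7: root D up a minor second → Eb, giving EbM7.
C#7: root C# up a minor second → D, giving D7.
Fsus2: root F up a minor second → Gb, giving Gbsus2.
C#min7: root C# up a minor second → D, giving Dmin7.

Bbsus EbM7 D7 Gbsus2 Dmin7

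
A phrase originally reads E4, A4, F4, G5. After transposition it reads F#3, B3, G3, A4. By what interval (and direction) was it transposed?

down a minor seventh

From E4 to F#3 is 7 letter names — a seventh of some quality.
F#3 to E4 is 10 semitones, which makes it a minor seventh; the second version is lower, so the direction is down.
Checking another pair — G5 → A4 — gives the same interval.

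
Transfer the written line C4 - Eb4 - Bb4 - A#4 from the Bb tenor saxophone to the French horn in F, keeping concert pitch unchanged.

F3 Ab3 Eb4 D#4

First find concert pitch: the Bb tenor saxophone sounds a major ninth below written, so C4 Eb4 Bb4 A#4 sounds Bb2 Db3 Ab3 G#3.
Then write for French horn in F: it sounds a perfect fifth below written, so the part must be a perfect fifth above concert.
Bb2 → F3
Db3 → Ab3
Ab3 → Eb4
G#3 → D#4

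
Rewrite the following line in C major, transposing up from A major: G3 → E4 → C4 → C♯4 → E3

Bb3 G4 Eb4 E4 G3

From A up to C is a minor third; apply that to each pitch.
G3 -> Bb3
E4 -> G4
C4 -> Eb4
C#4 -> E4
E3 -> G3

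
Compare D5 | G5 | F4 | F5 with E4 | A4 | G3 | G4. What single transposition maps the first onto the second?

down a minor seventh

Take the first pair: D5 → E4. D to E spans 7 letter names, so the interval is some kind of seventh.
E4 to D5 is 10 semitones, which makes it a minor seventh; the second version is lower, so the direction is down.
Checking another pair — F5 → G4 — gives the same interval.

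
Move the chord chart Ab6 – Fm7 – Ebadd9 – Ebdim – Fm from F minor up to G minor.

F minor up to G minor is a major second; each chord root moves by that interval while the quality stays the same.
Ab6: root Ab up a major second → Bb, giving Bb6.
Fm7: root F up a major second → G, giving Gm7.
Ebadd9: root Eb up a major second → F, giving Fadd9.
Ebdim: root Eb up a major second → F, giving Fdim.
Fm: root F up a major second → G, giving Gm.

Bb6 Gm7 Fadd9 Fdim Gm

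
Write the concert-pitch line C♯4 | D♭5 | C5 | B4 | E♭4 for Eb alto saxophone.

Written C4 sounds as Eb3 on the Eb alto saxophone, so concert pitches are written a major sixth up.
C#4 → A#4
Db5 → Bb5
C5 → A5
B4 → G#5
Eb4 → C5

A#4 Bb5 A5 G#5 C5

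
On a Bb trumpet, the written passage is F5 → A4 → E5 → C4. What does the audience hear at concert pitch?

Eb5 G4 D5 Bb3

Written C4 on the Bb trumpet sounds as Bb3, a major second lower; apply that shift to every note.
F5 becomes Eb5
A4 becomes G4
E5 becomes D5
C4 becomes Bb3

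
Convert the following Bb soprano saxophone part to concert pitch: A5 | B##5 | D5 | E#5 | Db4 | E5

Written C4 on the Bb soprano saxophone sounds as Bb3, a major second lower; apply that shift to every note.
A5 -> G5
B##5 -> A##5
D5 -> C5
E#5 -> D#5
Db4 -> Cb4
E5 -> D5

G5 A##5 C5 D#5 Cb4 D5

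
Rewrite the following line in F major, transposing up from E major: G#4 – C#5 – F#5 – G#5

A4 D5 G5 A5

From E up to F is a minor second; apply that to each pitch.
G#4 becomes A4
C#5 becomes D5
F#5 becomes G5
G#5 becomes A5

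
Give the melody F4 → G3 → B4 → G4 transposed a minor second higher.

Gb4 Ab3 C5 Ab4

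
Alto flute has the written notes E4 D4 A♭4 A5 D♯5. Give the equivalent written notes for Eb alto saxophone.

G#4 F#4 C5 C#6 F##5

First find concert pitch: the alto flute sounds a perfect fourth below written, so E4 D4 A♭4 A5 D♯5 sounds B3 A3 Eb4 E5 A#4.
Then write for Eb alto saxophone: it sounds a major sixth below written, so the part must be a major sixth above concert.
B3 → G#4
A3 → F#4
Eb4 → C5
E5 → C#6
A#4 → F##5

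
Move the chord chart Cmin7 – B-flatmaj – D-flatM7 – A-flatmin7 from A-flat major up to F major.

A-flat major up to F major is a major sixth; each chord root moves by that interval while the quality stays the same.
Cmin7: root C up a major sixth → A, giving Amin7.
B-flatmaj: root B-flat up a major sixth → G, giving Gmaj.
D-flatM7: root D-flat up a major sixth → Bb, giving BbM7.
A-flatmin7: root A-flat up a major sixth → F, giving Fmin7.

Amin7 Gmaj BbM7 Fmin7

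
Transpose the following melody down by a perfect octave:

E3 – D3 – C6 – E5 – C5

E2 D2 C5 E4 C4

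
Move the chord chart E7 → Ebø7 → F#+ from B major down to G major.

C7 Cbø7 D+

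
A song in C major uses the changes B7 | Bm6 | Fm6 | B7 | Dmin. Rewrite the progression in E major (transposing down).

C major down to E major is a minor sixth; each chord root moves by that interval while the quality stays the same.
B7: root B down a minor sixth → D#, giving D#7.
Bm6: root B down a minor sixth → D#, giving D#m6.
Fm6: root F down a minor sixth → A, giving Am6.
B7: root B down a minor sixth → D#, giving D#7.
Dmin: root D down a minor sixth → F#, giving F#min.

D#7 D#m6 Am6 D#7 F#min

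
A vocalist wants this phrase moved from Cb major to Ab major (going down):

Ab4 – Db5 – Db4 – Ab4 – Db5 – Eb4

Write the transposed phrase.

F4 Bb4 Bb3 F4 Bb4 C4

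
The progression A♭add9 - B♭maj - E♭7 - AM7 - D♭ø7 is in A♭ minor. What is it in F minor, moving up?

A♭ minor up to F minor is a major sixth; each chord root moves by that interval while the quality stays the same.
A♭add9: root A♭ up a major sixth → F, giving Fadd9.
B♭maj: root B♭ up a major sixth → G, giving Gmaj.
E♭7: root E♭ up a major sixth → C, giving C7.
AM7: root A up a major sixth → F#, giving F#M7.
D♭ø7: root D♭ up a major sixth → Bb, giving Bbø7.

Fadd9 Gmaj C7 F#M7 Bbø7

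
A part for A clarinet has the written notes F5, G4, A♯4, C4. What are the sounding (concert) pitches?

D5 E4 F##4 A3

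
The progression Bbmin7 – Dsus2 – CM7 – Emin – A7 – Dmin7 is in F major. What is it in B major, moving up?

F major up to B major is an augmented fourth; each chord root moves by that interval while the quality stays the same.
Bbmin7: root Bb up an augmented fourth → E, giving Emin7.
Dsus2: root D up an augmented fourth → G#, giving G#sus2.
CM7: root C up an augmented fourth → F#, giving F#M7.
Emin: root E up an augmented fourth → A#, giving A#min.
A7: root A up an augmented fourth → D#, giving D#7.
Dmin7: root D up an augmented fourth → G#, giving G#min7.

Emin7 G#sus2 F#M7 A#min D#7 G#min7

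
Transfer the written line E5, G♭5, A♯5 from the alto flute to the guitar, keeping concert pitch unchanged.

B5 Db6 E#6

First find concert pitch: the alto flute sounds a perfect fourth below written, so E5 G♭5 A♯5 sounds B4 Db5 E#5.
Then write for guitar: it sounds a perfect octave below written, so the part must be a perfect octave above concert.
B4 → B5
Db5 → Db6
E#5 → E#6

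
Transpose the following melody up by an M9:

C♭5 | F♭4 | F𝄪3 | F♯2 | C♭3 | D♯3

Db6 Gb5 G##4 G#3 Db4 E#4

Cb5 to Db6
Fb4 to Gb5
F##3 to G##4
F#2 to G#3
Cb3 to Db4
D#3 to E#4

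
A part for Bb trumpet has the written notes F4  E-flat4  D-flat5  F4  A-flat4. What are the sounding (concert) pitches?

Eb4 Db4 Cb5 Eb4 Gb4

Written C4 on the Bb trumpet sounds as Bb3, a major second lower; apply that shift to every note.
F4 → Eb4
Eb4 → Db4
Db5 → Cb5
F4 → Eb4
Ab4 → Gb4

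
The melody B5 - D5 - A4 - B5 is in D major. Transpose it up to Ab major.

F6 Ab5 Eb5 F6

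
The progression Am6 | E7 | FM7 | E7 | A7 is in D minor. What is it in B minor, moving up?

F#m6 C#7 DM7 C#7 F#7

D minor up to B minor is a major sixth; each chord root moves by that interval while the quality stays the same.
Am6: root A up a major sixth → F#, giving F#m6.
E7: root E up a major sixth → C#, giving C#7.
FM7: root F up a major sixth → D, giving DM7.
E7: root E up a major sixth → C#, giving C#7.
A7: root A up a major sixth → F#, giving F#7.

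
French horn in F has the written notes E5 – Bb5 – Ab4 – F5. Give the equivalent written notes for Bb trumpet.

First find concert pitch: the French horn in F sounds a perfect fifth below written, so E5 Bb5 Ab4 F5 sounds A4 Eb5 Db4 Bb4.
Then write for Bb trumpet: it sounds a major second below written, so the part must be a major second above concert.
A4 → B4
Eb5 → F5
Db4 → Eb4
Bb4 → C5

B4 F5 Eb4 C5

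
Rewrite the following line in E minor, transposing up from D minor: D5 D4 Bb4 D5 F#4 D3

E5 E4 C5 E5 G#4 E3

From D up to E is a major second; apply that to each pitch.
D5 → E5
D4 → E4
Bb4 → C5
D5 → E5
F#4 → G#4
D3 → E3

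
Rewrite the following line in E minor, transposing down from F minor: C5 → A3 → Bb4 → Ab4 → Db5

B4 G#3 A4 G4 C5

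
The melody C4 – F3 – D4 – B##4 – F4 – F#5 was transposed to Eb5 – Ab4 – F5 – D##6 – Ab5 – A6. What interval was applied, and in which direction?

up a minor tenth

From C4 to Eb5 is 10 letter names — a tenth of some quality.
C4 to Eb5 is 15 semitones, which makes it a minor tenth; the second version is higher, so the direction is up.
Checking another pair — F#5 → A6 — gives the same interval.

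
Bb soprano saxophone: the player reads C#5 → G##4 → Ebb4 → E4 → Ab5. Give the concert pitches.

Written C4 on the Bb soprano saxophone sounds as Bb3, a major second lower; apply that shift to every note.
C#5 -> B4
G##4 -> F##4
Ebb4 -> Dbb4
E4 -> D4
Ab5 -> Gb5

B4 F##4 Dbb4 D4 Gb5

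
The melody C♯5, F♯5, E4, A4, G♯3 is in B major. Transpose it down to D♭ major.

Eb4 Ab4 Gb3 Cb4 Bb2

From B down to D♭ is an augmented sixth; apply that to each pitch.
C#5 gives Eb4
F#5 gives Ab4
E4 gives Gb3
A4 gives Cb4
G#3 gives Bb2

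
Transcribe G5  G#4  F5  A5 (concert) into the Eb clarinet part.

E5 E#4 D5 F#5

Written C4 sounds as Eb4 on the Eb clarinet, so concert pitches are written a minor third down.
G5 becomes E5
G#4 becomes E#4
F5 becomes D5
A5 becomes F#5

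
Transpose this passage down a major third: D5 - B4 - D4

Bb4 G4 Bb3

D5: a third down reaches B, and 4 semitones makes it Bb4.
B4 down a major third is G4.
D4 down a major third is Bb3.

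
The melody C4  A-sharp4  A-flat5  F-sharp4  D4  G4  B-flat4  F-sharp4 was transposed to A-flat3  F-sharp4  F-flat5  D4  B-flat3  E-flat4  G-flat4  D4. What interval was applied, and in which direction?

down a major third

From C4 to Ab3 is 3 letter names — a third of some quality.
Ab3 to C4 is 4 semitones, which makes it a major third; the second version is lower, so the direction is down.
Checking another pair — F#4 → D4 — gives the same interval.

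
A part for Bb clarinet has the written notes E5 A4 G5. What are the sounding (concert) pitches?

The Bb clarinet sounds a major second below written, so transpose each written note down a major second.
E5 to D5
A4 to G4
G5 to F5

D5 G4 F5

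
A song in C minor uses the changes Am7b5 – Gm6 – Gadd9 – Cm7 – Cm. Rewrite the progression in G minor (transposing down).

C minor down to G minor is a perfect fourth; each chord root moves by that interval while the quality stays the same.
Am7b5: root A down a perfect fourth → E, giving Em7b5.
Gm6: root G down a perfect fourth → D, giving Dm6.
Gadd9: root G down a perfect fourth → D, giving Dadd9.
Cm7: root C down a perfect fourth → G, giving Gm7.
Cm: root C down a perfect fourth → G, giving Gm.

Em7b5 Dm6 Dadd9 Gm7 Gm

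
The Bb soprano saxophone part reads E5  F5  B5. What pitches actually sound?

D5 Eb5 A5

Written C4 on the Bb soprano saxophone sounds as Bb3, a major second lower; apply that shift to every note.
E5 -> D5
F5 -> Eb5
B5 -> A5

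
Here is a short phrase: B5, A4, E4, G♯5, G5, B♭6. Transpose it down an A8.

Bb4 Ab3 Eb3 G4 Gb4 Bbb5

B5 → Bb4
A4 → Ab3
E4 → Eb3
G#5 → G4
G5 → Gb4
Bb6 → Bbb5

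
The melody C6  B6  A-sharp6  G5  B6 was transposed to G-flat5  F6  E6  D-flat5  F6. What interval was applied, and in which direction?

From C6 to Gb5 is 4 letter names — a fourth of some quality.
Gb5 to C6 is 6 semitones, which makes it an augmented fourth; the second version is lower, so the direction is down.
Checking another pair — B6 → F6 — gives the same interval.

down an augmented fourth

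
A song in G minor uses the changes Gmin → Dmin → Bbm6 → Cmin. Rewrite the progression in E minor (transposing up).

Emin Bmin Gm6 Amin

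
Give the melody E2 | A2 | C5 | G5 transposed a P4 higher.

A2 D3 F5 C6

E2 -> A2
A2 -> D3
C5 -> F5
G5 -> C6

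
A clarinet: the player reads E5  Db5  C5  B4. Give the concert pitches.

C#5 Bb4 A4 G#4

The A clarinet sounds a minor third below written, so transpose each written note down a minor third.
E5 to C#5
Db5 to Bb4
C5 to A4
B4 to G#4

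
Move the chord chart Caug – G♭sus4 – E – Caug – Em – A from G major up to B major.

Eaug Bbsus4 G# Eaug G#m C#

G major up to B major is a major third; each chord root moves by that interval while the quality stays the same.
Caug: root C up a major third → E, giving Eaug.
G♭sus4: root G♭ up a major third → Bb, giving Bbsus4.
E: root E up a major third → G#, giving G#.
Caug: root C up a major third → E, giving Eaug.
Em: root E up a major third → G#, giving G#m.
A: root A up a major third → C#, giving C#.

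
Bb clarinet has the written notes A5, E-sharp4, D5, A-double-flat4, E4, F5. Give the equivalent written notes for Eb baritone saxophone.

E7 B#5 A6 Ebb6 B5 C7

First find concert pitch: the Bb clarinet sounds a major second below written, so A5 E-sharp4 D5 A-double-flat4 E4 F5 sounds G5 D#4 C5 Gbb4 D4 Eb5.
Then write for Eb baritone saxophone: it sounds a major thirteenth below written, so the part must be a major thirteenth above concert.
G5 → E7
D#4 → B#5
C5 → A6
Gbb4 → Ebb6
D4 → B5
Eb5 → C7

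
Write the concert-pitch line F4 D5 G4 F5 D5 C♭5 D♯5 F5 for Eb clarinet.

D4 B4 E4 D5 B4 Ab4 B#4 D5

The Eb clarinet sounds a minor third above written, so the written part must be a minor third below concert — transpose each note down.
F4 → D4
D5 → B4
G4 → E4
F5 → D5
D5 → B4
Cb5 → Ab4
D#5 → B#4
F5 → D5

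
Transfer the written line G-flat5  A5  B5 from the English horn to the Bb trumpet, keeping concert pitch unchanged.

First find concert pitch: the English horn sounds a perfect fifth below written, so G-flat5 A5 B5 sounds Cb5 D5 E5.
Then write for Bb trumpet: it sounds a major second below written, so the part must be a major second above concert.
Cb5 → Db5
D5 → E5
E5 → F#5

Db5 E5 F#5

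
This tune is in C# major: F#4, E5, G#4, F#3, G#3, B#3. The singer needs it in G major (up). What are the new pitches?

C5 Bb5 D5 C4 D4 F#4

From C# up to G is a diminished fifth; apply that to each pitch.
F#4 becomes C5
E5 becomes Bb5
G#4 becomes D5
F#3 becomes C4
G#3 becomes D4
B#3 becomes F#4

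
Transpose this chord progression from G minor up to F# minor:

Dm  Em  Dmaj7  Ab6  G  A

C#m D#m C#maj7 G6 F# G#

G minor up to F# minor is a major seventh; each chord root moves by that interval while the quality stays the same.
Dm: root D up a major seventh → C#, giving C#m.
Em: root E up a major seventh → D#, giving D#m.
Dmaj7: root D up a major seventh → C#, giving C#maj7.
Ab6: root Ab up a major seventh → G, giving G6.
G: root G up a major seventh → F#, giving F#.
A: root A up a major seventh → G#, giving G#.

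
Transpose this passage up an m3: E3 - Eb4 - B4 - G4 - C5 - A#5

E3: a third up reaches G, and 3 semitones makes it G3.
A minor third up from Eb4 gives Gb4.
B4: a third up reaches D, and 3 semitones makes it D5.
A minor third up from G4 gives Bb4.
C5: a third up reaches E, and 3 semitones makes it Eb5.
A#5: a third up reaches C, and 3 semitones makes it C#6.

G3 Gb4 D5 Bb4 Eb5 C#6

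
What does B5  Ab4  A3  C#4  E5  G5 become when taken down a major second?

B5: a second down reaches A, and 2 semitones makes it A5.
Ab4 down a major second is Gb4.
A3 down a major second is G3.
A major second down from C#4 gives B3.
E5: a second down reaches D, and 2 semitones makes it D5.
G5 down a major second is F5.

A5 Gb4 G3 B3 D5 F5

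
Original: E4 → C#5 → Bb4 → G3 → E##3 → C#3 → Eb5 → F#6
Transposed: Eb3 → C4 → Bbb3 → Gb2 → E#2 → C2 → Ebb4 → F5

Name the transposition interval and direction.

down an augmented octave

From E4 to Eb3 is 8 letter names — an octave of some quality.
Eb3 to E4 is 13 semitones, which makes it an augmented octave; the second version is lower, so the direction is down.
Checking another pair — F#6 → F5 — gives the same interval.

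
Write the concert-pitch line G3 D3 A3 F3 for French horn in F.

D4 A3 E4 C4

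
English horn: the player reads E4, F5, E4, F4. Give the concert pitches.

A3 Bb4 A3 Bb3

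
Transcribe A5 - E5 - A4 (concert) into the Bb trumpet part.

B5 F#5 B4

The Bb trumpet sounds a major second below written, so the written part must be a major second above concert — transpose each note up.
A5 → B5
E5 → F#5
A4 → B4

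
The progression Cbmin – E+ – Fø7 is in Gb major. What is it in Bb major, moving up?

Ebmin G#+ Aø7

Gb major up to Bb major is a major third; each chord root moves by that interval while the quality stays the same.
Cbmin: root Cb up a major third → Eb, giving Ebmin.
E+: root E up a major third → G#, giving G#+.
Fø7: root F up a major third → A, giving Aø7.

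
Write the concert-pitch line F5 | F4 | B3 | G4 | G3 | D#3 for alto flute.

Bb5 Bb4 E4 C5 C4 G#3

Written C4 sounds as G3 on the alto flute, so concert pitches are written a perfect fourth up.
F5 -> Bb5
F4 -> Bb4
B3 -> E4
G4 -> C5
G3 -> C4
D#3 -> G#3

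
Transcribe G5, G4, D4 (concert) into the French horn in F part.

Written C4 sounds as F3 on the French horn in F, so concert pitches are written a perfect fifth up.
G5 to D6
G4 to D5
D4 to A4

D6 D5 A4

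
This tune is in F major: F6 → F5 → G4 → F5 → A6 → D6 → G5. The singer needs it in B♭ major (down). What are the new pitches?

Bb5 Bb4 C4 Bb4 D6 G5 C5

From F down to B♭ is a perfect fifth; apply that to each pitch.
F6 becomes Bb5
F5 becomes Bb4
G4 becomes C4
F5 becomes Bb4
A6 becomes D6
D6 becomes G5
G5 becomes C5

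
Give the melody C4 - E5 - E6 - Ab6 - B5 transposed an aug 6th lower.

Ebb3 Gb4 Gb5 Cbb6 Db5

C4 becomes Ebb3
E5 becomes Gb4
E6 becomes Gb5
Ab6 becomes Cbb6
B5 becomes Db5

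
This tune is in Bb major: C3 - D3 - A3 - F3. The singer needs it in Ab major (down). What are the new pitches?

Bb2 C3 G3 Eb3

From Bb down to Ab is a major second; apply that to each pitch.
C3 -> Bb2
D3 -> C3
A3 -> G3
F3 -> Eb3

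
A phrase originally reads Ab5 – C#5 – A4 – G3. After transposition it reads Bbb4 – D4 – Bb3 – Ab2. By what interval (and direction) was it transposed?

Take the first pair: Ab5 → Bbb4. A to B spans 7 letter names, so the interval is some kind of seventh.
Bbb4 to Ab5 is 11 semitones, which makes it a major seventh; the second version is lower, so the direction is down.
Checking another pair — G3 → Ab2 — gives the same interval.

down a major seventh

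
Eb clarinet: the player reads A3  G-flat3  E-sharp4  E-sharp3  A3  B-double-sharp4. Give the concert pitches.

C4 Bbb3 G#4 G#3 C4 D##5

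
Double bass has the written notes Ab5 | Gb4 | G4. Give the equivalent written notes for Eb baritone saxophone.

First find concert pitch: the double bass sounds a perfect octave below written, so Ab5 Gb4 G4 sounds Ab4 Gb3 G3.
Then write for Eb baritone saxophone: it sounds a major thirteenth below written, so the part must be a major thirteenth above concert.
Ab4 → F6
Gb3 → Eb5
G3 → E5

F6 Eb5 E5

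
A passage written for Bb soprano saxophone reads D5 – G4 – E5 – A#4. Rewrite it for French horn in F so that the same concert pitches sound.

G5 C5 A5 D#5

First find concert pitch: the Bb soprano saxophone sounds a major second below written, so D5 G4 E5 A#4 sounds C5 F4 D5 G#4.
Then write for French horn in F: it sounds a perfect fifth below written, so the part must be a perfect fifth above concert.
C5 → G5
F4 → C5
D5 → A5
G#4 → D#5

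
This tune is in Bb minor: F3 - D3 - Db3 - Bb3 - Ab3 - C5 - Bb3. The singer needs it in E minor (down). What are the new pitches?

B2 G#2 G2 E3 D3 F#4 E3

From Bb down to E is a diminished fifth; apply that to each pitch.
F3 gives B2
D3 gives G#2
Db3 gives G2
Bb3 gives E3
Ab3 gives D3
C5 gives F#4
Bb3 gives E3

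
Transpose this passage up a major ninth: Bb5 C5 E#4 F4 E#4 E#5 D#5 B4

C7 D6 F##5 G5 F##5 F##6 E#6 C#6

Bb5 to C7
C5 to D6
E#4 to F##5
F4 to G5
E#4 to F##5
E#5 to F##6
D#5 to E#6
B4 to C#6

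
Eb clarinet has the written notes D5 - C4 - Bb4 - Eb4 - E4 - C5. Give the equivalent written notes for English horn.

First find concert pitch: the Eb clarinet sounds a minor third above written, so D5 C4 Bb4 Eb4 E4 C5 sounds F5 Eb4 Db5 Gb4 G4 Eb5.
Then write for English horn: it sounds a perfect fifth below written, so the part must be a perfect fifth above concert.
F5 → C6
Eb4 → Bb4
Db5 → Ab5
Gb4 → Db5
G4 → D5
Eb5 → Bb5

C6 Bb4 Ab5 Db5 D5 Bb5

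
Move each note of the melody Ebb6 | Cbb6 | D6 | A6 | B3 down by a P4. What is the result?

Ebb6 down a perfect fourth is Bbb5.
Cbb6 down a perfect fourth is Gbb5.
A perfect fourth down from D6 gives A5.
A6: a fourth down reaches E, and 5 semitones makes it E6.
B3: a fourth down reaches F, and 5 semitones makes it F#3.

Bbb5 Gbb5 A5 E6 F#3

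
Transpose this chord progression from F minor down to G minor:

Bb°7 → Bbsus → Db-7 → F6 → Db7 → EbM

C°7 Csus Eb-7 G6 Eb7 FM

F minor down to G minor is a minor seventh; each chord root moves by that interval while the quality stays the same.
Bb°7: root Bb down a minor seventh → C, giving C°7.
Bbsus: root Bb down a minor seventh → C, giving Csus.
Db-7: root Db down a minor seventh → Eb, giving Eb-7.
F6: root F down a minor seventh → G, giving G6.
Db7: root Db down a minor seventh → Eb, giving Eb7.
EbM: root Eb down a minor seventh → F, giving FM.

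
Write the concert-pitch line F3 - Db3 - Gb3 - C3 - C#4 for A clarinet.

Ab3 Fb3 Bbb3 Eb3 E4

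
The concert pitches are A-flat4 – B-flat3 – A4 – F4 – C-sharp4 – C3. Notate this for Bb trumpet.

Bb4 C4 B4 G4 D#4 D3

The Bb trumpet sounds a major second below written, so the written part must be a major second above concert — transpose each note up.
Ab4 → Bb4
Bb3 → C4
A4 → B4
F4 → G4
C#4 → D#4
C3 → D3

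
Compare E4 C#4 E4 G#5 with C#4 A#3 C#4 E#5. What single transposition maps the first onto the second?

down a minor third

Take the first pair: E4 → C#4. E to C spans 3 letter names, so the interval is some kind of third.
C#4 to E4 is 3 semitones, which makes it a minor third; the second version is lower, so the direction is down.
Checking another pair — G#5 → E#5 — gives the same interval.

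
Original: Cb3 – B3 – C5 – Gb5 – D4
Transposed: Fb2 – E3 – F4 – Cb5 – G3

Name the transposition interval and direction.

down a perfect fifth

From Cb3 to Fb2 is 5 letter names — a fifth of some quality.
Fb2 to Cb3 is 7 semitones, which makes it a perfect fifth; the second version is lower, so the direction is down.
Checking another pair — D4 → G3 — gives the same interval.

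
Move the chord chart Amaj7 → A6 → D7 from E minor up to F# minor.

Bmaj7 B6 E7

E minor up to F# minor is a major second; each chord root moves by that interval while the quality stays the same.
Amaj7: root A up a major second → B, giving Bmaj7.
A6: root A up a major second → B, giving B6.
D7: root D up a major second → E, giving E7.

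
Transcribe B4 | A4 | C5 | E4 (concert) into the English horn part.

F#5 E5 G5 B4

The English horn sounds a perfect fifth below written, so the written part must be a perfect fifth above concert — transpose each note up.
B4 → F#5
A4 → E5
C5 → G5
E4 → B4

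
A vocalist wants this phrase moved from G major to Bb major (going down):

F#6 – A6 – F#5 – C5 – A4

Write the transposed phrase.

A5 C6 A4 Eb4 C4

From G down to Bb is a major sixth; apply that to each pitch.
F#6 → A5
A6 → C6
F#5 → A4
C5 → Eb4
A4 → C4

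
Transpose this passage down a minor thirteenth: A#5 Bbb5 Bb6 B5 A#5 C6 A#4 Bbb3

C##4 Db4 D5 D#4 C##4 E4 C##3 Db2

A minor thirteenth down from A#5 gives C##4.
A minor thirteenth down from Bbb5 gives Db4.
Bb6: a thirteenth down reaches D, and 20 semitones makes it D5.
B5: a thirteenth down reaches D, and 20 semitones makes it D#4.
A#5: a thirteenth down reaches C, and 20 semitones makes it C##4.
A minor thirteenth down from C6 gives E4.
A#4: a thirteenth down reaches C, and 20 semitones makes it C##3.
A minor thirteenth down from Bbb3 gives Db2.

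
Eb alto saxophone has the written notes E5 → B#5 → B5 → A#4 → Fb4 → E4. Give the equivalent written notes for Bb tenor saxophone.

A5 E#6 E6 D#5 Bbb4 A4

First find concert pitch: the Eb alto saxophone sounds a major sixth below written, so E5 B#5 B5 A#4 Fb4 E4 sounds G4 D#5 D5 C#4 Abb3 G3.
Then write for Bb tenor saxophone: it sounds a major ninth below written, so the part must be a major ninth above concert.
G4 → A5
D#5 → E#6
D5 → E6
C#4 → D#5
Abb3 → Bbb4
G3 → A4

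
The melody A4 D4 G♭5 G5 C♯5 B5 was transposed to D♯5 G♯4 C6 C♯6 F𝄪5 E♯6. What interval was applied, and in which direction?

up an augmented fourth

From A4 to D#5 is 4 letter names — a fourth of some quality.
A4 to D#5 is 6 semitones, which makes it an augmented fourth; the second version is higher, so the direction is up.
Checking another pair — B5 → E#6 — gives the same interval.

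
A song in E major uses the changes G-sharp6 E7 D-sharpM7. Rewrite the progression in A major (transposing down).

C#6 A7 G#M7

E major down to A major is a perfect fifth; each chord root moves by that interval while the quality stays the same.
G-sharp6: root G-sharp down a perfect fifth → C#, giving C#6.
E7: root E down a perfect fifth → A, giving A7.
D-sharpM7: root D-sharp down a perfect fifth → G#, giving G#M7.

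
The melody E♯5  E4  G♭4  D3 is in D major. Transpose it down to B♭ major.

From D down to B♭ is a major third; apply that to each pitch.
E#5 → C#5
E4 → C4
Gb4 → Ebb4
D3 → Bb2

C#5 C4 Ebb4 Bb2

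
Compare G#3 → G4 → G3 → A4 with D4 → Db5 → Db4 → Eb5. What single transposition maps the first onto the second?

up a diminished fifth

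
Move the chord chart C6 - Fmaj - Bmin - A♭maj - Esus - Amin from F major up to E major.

B6 Emaj A#min Gmaj D#sus G#min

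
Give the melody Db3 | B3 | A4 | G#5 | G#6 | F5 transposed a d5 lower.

G2 E#3 D#4 C##5 C##6 B4

Db3 becomes G2
B3 becomes E#3
A4 becomes D#4
G#5 becomes C##5
G#6 becomes C##6
F5 becomes B4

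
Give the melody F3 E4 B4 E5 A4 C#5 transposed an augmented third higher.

A#3 G##4 D##5 G##5 C##5 E##5

F3 up an augmented third is A#3.
An augmented third up from E4 gives G##4.
B4 up an augmented third is D##5.
E5: a third up reaches G, and 5 semitones makes it G##5.
An augmented third up from A4 gives C##5.
An augmented third up from C#5 gives E##5.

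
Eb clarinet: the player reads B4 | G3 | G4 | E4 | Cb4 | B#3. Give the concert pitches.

D5 Bb3 Bb4 G4 Ebb4 D#4

The Eb clarinet sounds a minor third above written, so transpose each written note up a minor third.
B4 -> D5
G3 -> Bb3
G4 -> Bb4
E4 -> G4
Cb4 -> Ebb4
B#3 -> D#4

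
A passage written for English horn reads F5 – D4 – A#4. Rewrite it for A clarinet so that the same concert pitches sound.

Db5 Bb3 F#4

First find concert pitch: the English horn sounds a perfect fifth below written, so F5 D4 A#4 sounds Bb4 G3 D#4.
Then write for A clarinet: it sounds a minor third below written, so the part must be a minor third above concert.
Bb4 → Db5
G3 → Bb3
D#4 → F#4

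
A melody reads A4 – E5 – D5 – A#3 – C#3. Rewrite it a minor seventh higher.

G5 D6 C6 G#4 B3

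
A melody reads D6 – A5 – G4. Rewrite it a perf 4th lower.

A5 E5 D4

D6 → A5
A5 → E5
G4 → D4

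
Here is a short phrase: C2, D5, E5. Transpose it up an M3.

E2 F#5 G#5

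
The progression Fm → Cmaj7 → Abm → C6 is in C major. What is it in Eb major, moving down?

C major down to Eb major is a major sixth; each chord root moves by that interval while the quality stays the same.
Fm: root F down a major sixth → Ab, giving Abm.
Cmaj7: root C down a major sixth → Eb, giving Ebmaj7.
Abm: root Ab down a major sixth → Cb, giving Cbm.
C6: root C down a major sixth → Eb, giving Eb6.

Abm Ebmaj7 Cbm Eb6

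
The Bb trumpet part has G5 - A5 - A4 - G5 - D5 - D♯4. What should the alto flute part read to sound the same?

Bb5 C6 C5 Bb5 F5 F#4

First find concert pitch: the Bb trumpet sounds a major second below written, so G5 A5 A4 G5 D5 D♯4 sounds F5 G5 G4 F5 C5 C#4.
Then write for alto flute: it sounds a perfect fourth below written, so the part must be a perfect fourth above concert.
F5 → Bb5
G5 → C6
G4 → C5
F5 → Bb5
C5 → F5
C#4 → F#4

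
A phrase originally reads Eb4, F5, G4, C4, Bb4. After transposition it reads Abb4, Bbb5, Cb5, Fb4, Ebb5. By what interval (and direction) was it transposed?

up a diminished fourth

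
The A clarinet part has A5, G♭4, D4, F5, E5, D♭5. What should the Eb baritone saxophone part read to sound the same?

D#7 C6 G#5 B6 A#6 G6

First find concert pitch: the A clarinet sounds a minor third below written, so A5 G♭4 D4 F5 E5 D♭5 sounds F#5 Eb4 B3 D5 C#5 Bb4.
Then write for Eb baritone saxophone: it sounds a major thirteenth below written, so the part must be a major thirteenth above concert.
F#5 → D#7
Eb4 → C6
B3 → G#5
D5 → B6
C#5 → A#6
Bb4 → G6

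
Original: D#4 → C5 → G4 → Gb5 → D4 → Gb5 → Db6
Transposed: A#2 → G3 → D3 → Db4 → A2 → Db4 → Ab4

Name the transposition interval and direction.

down a perfect eleventh

Take the first pair: D#4 → A#2. D to A spans 11 letter names, so the interval is some kind of eleventh.
A#2 to D#4 is 17 semitones, which makes it a perfect eleventh; the second version is lower, so the direction is down.
Checking another pair — Db6 → Ab4 — gives the same interval.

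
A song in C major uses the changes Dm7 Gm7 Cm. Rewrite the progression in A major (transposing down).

Bm7 Em7 Am

C major down to A major is a minor third; each chord root moves by that interval while the quality stays the same.
Dm7: root D down a minor third → B, giving Bm7.
Gm7: root G down a minor third → E, giving Em7.
Cm: root C down a minor third → A, giving Am.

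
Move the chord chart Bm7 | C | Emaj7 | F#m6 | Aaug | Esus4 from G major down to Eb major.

Gm7 Ab Cmaj7 Dm6 Faug Csus4

G major down to Eb major is a major third; each chord root moves by that interval while the quality stays the same.
Bm7: root B down a major third → G, giving Gm7.
C: root C down a major third → Ab, giving Ab.
Emaj7: root E down a major third → C, giving Cmaj7.
F#m6: root F# down a major third → D, giving Dm6.
Aaug: root A down a major third → F, giving Faug.
Esus4: root E down a major third → C, giving Csus4.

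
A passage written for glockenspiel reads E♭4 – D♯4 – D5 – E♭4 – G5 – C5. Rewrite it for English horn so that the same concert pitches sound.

Bb6 A#6 A7 Bb6 D8 G7

First find concert pitch: the glockenspiel sounds a perfect fifteenth above written, so E♭4 D♯4 D5 E♭4 G5 C5 sounds Eb6 D#6 D7 Eb6 G7 C7.
Then write for English horn: it sounds a perfect fifth below written, so the part must be a perfect fifth above concert.
Eb6 → Bb6
D#6 → A#6
D7 → A7
Eb6 → Bb6
G7 → D8
C7 → G7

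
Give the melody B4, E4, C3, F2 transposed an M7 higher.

A#5 D#5 B3 E3

B4 becomes A#5
E4 becomes D#5
C3 becomes B3
F2 becomes E3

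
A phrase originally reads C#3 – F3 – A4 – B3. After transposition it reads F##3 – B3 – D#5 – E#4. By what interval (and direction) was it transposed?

up an augmented fourth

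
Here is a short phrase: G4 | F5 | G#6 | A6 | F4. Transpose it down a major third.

G4 to Eb4
F5 to Db5
G#6 to E6
A6 to F6
F4 to Db4

Eb4 Db5 E6 F6 Db4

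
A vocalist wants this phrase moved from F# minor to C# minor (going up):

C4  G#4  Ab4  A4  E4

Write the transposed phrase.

F# minor to C# minor up is a perfect fifth, so every note moves up by that interval.
C4 -> G4
G#4 -> D#5
Ab4 -> Eb5
A4 -> E5
E4 -> B4

G4 D#5 Eb5 E5 B4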